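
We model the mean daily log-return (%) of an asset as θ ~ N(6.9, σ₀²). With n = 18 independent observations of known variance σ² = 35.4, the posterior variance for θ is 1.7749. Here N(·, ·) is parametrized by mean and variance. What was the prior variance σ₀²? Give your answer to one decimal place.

Posterior precision equals prior precision plus data precision: 1/σ_n² = 1/σ₀² + n/σ².
So 1/σ₀² = 1/1.7749 − 18/35.4 = 0.563412 − 0.508475 = 0.054937.
Hence σ₀² = 1/0.054937 ≈ 18.2.

σ₀² = 18.2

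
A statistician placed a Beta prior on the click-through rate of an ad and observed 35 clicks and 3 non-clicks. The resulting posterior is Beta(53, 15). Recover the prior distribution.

Beta(18, 12)

A Beta(a, b) prior with s successes and f failures in binomial data gives a Beta(a+s, b+f) posterior.
Subtract the data counts: 53−35=18, 15−3=12.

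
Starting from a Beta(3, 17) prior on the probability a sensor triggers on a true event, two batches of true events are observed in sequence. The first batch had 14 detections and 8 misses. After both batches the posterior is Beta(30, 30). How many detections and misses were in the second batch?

13 detections and 5 misses

Sequential conjugate updates are equivalent to a single update on the pooled data, so total successes = posterior α − prior α and total failures = posterior β − prior β.
Total across both batches: 30−3=27 detections, 30−17=13 misses.
Subtract the first batch: 27−14=13 detections and 13−8=5 misses.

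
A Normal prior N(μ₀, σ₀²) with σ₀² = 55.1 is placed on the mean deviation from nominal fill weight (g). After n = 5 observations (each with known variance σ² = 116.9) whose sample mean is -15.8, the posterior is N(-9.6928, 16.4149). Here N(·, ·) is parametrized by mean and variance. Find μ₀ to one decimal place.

With known observation variance, the Normal–Normal posterior has precision τ_n = τ₀ + n/σ² and mean μ_n = (τ₀μ₀ + (n/σ²)x̄)/τ_n.
Here τ₀ = 1/55.1 = 0.018149 and τ_data = 5/116.9 = 0.042772, so τ_n = 0.060921.
Rearranging for μ₀: μ₀ = (μ_n·τ_n − τ_data·x̄)/τ₀ = (-9.6928·0.060921 − 0.042772·-15.8) / 0.018149 = 0.085303/0.018149 ≈ 4.7.

μ₀ = 4.7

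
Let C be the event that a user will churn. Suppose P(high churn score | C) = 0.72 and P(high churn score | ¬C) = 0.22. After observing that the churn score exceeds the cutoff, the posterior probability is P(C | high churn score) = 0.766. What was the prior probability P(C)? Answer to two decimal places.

Bayes' rule in odds form gives O(C|E) = O(C)·[P(E|C)/P(E|¬C)], hence O(C) = O(C|E)/LR.
Posterior odds = 0.766/(1−0.766) = 3.2735. LR = 0.72/0.22 = 3.2727.
Prior odds = 3.2735/3.2727 = 1.0002, so P(C) = 1.0002/(1+1.0002) ≈ 0.50.

P(C) = 0.50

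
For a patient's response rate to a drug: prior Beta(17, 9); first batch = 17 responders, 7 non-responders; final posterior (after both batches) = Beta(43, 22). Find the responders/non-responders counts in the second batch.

Because Beta–binomial updating is additive in the counts, the combined data contributed (α_post−α_prior, β_post−β_prior) successes and failures.
Total across both batches: 43−17=26 responders, 22−9=13 non-responders.
Subtract the first batch: 26−17=9 responders and 13−7=6 non-responders.

9 responders and 6 non-responders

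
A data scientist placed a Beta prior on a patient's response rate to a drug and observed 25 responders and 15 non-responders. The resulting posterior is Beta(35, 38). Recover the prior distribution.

Beta(10, 23)

A Beta(a, b) prior with s successes and f failures in binomial data gives a Beta(a+s, b+f) posterior.
So a = 35 − 25 = 10 and b = 38 − 15 = 23.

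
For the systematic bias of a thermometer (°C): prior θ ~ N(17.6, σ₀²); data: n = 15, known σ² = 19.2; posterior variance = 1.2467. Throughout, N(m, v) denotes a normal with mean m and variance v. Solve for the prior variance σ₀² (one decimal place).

For the Normal–Normal model with known σ², precisions add: τ_n = τ₀ + n/σ².
So 1/σ₀² = 1/1.2467 − 15/19.2 = 0.802118 − 0.781250 = 0.020868.
Hence σ₀² = 1/0.020868 ≈ 47.9.

σ₀² = 47.9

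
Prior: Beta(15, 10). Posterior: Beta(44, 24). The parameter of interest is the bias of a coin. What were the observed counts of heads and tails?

Under Beta–binomial conjugacy the posterior parameters are (α+s, β+f).
So s = 44 − 15 = 29 and f = 24 − 10 = 14.

29 heads and 14 tails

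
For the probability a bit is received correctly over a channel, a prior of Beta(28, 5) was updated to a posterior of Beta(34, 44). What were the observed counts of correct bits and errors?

6 correct bits and 39 errors

Under Beta–binomial conjugacy the posterior parameters are (a+s, b+f).
So s = 34 − 28 = 6 and f = 44 − 5 = 39.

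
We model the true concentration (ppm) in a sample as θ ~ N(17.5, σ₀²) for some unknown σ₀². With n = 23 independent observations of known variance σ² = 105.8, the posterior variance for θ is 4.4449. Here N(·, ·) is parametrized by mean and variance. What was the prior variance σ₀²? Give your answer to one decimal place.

Posterior precision equals prior precision plus data precision: 1/σ_n² = 1/σ₀² + n/σ².
So 1/σ₀² = 1/4.4449 − 23/105.8 = 0.224977 − 0.217391 = 0.007586.
Hence σ₀² = 1/0.007586 ≈ 131.8.

σ₀² = 131.8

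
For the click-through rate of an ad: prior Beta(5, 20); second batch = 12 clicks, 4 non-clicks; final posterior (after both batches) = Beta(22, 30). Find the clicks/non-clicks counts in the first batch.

Sequential conjugate updates are equivalent to a single update on the pooled data, so total successes = posterior α − prior α and total failures = posterior β − prior β.
Total across both batches: 22−5=17 clicks, 30−20=10 non-clicks.
Subtract the second batch: 17−12=5 clicks and 10−4=6 non-clicks.

5 clicks and 6 non-clicks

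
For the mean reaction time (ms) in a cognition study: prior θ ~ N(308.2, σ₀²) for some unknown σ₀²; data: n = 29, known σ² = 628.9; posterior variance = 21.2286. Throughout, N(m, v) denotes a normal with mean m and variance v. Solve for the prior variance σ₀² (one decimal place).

Posterior precision equals prior precision plus data precision: 1/σ_n² = 1/σ₀² + n/σ².
So 1/σ₀² = 1/21.2286 − 29/628.9 = 0.047106 − 0.046112 = 0.000994.
Hence σ₀² = 1/0.000994 ≈ 1006.0.

σ₀² = 1006.0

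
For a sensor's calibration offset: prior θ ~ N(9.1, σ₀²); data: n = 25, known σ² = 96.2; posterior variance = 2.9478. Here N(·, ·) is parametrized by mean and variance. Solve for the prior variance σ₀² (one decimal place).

For the Normal–Normal model with known σ², precisions add: τ_n = τ₀ + n/σ².
So 1/σ₀² = 1/2.9478 − 25/96.2 = 0.339236 − 0.259875 = 0.079361.
Hence σ₀² = 1/0.079361 ≈ 12.6.

σ₀² = 12.6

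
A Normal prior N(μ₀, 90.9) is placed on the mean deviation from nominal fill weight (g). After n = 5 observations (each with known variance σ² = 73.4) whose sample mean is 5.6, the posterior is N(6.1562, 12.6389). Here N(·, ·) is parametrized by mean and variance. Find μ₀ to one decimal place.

The posterior mean is a precision-weighted average: μ_n = (τ₀μ₀ + τ_data·x̄)/(τ₀+τ_data), with τ₀=1/σ₀² and τ_data=n/σ².
Here τ₀ = 1/90.9 = 0.011001 and τ_data = 5/73.4 = 0.068120, so τ_n = 0.079121.
Rearranging for μ₀: μ₀ = (μ_n·τ_n − τ_data·x̄)/τ₀ = (6.1562·0.079121 − 0.068120·5.6) / 0.011001 = 0.105613/0.011001 ≈ 9.6.

μ₀ = 9.6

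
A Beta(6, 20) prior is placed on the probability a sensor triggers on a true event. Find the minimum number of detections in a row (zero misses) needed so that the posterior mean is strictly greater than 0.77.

After k detections and 0 misses the posterior is Beta(6+k, 20), with mean (6+k)/(6+20+k).
Set (6+k)/(26+k) > 0.77 and solve: k > (0.77·26 − 6)/(1 − 0.77) = 60.957.
The smallest integer exceeding 60.957 is 61, and checking k=61: (67)/(87) = 0.7701 > 0.77.

k = 61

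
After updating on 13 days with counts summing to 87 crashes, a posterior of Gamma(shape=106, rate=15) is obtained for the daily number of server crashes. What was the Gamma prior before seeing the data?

Gamma(shape=19, rate=2)

Gamma–Poisson conjugacy: posterior shape = α + Σxᵢ, posterior rate = β + n.
So α = 106 − 87 = 19 and β = 15 − 13 = 2.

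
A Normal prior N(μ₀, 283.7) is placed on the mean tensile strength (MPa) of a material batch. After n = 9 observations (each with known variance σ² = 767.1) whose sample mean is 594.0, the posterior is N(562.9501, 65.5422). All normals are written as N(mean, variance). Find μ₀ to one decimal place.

μ₀ = 459.6

The posterior mean is a precision-weighted average: μ_n = (τ₀μ₀ + τ_data·x̄)/(τ₀+τ_data), with τ₀=1/σ₀² and τ_data=n/σ².
Here τ₀ = 1/283.7 = 0.003525 and τ_data = 9/767.1 = 0.011732, so τ_n = 0.015257.
Rearranging for μ₀: μ₀ = (μ_n·τ_n − τ_data·x̄)/τ₀ = (562.9501·0.015257 − 0.011732·594.0) / 0.003525 = 1.620122/0.003525 ≈ 459.6.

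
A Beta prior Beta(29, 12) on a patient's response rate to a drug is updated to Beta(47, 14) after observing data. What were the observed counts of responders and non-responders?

Beta is conjugate to the binomial likelihood: posterior = Beta(a+s, b+f).
Match parameters: s=47−29=18, f=14−12=2.

18 responders and 2 non-responders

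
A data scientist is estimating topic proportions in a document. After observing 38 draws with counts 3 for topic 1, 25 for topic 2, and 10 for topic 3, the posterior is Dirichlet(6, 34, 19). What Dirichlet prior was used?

Dirichlet(3, 9, 9)

For a Dirichlet(α) prior with multinomial counts c, the posterior is Dirichlet(α + c) componentwise.
Subtract each count from the matching posterior parameter: 6−3=3, 34−25=9, 19−10=9.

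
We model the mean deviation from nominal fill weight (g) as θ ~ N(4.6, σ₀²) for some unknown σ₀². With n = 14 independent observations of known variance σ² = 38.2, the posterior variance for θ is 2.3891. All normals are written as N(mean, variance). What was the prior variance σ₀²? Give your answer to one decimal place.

Posterior precision equals prior precision plus data precision: 1/σ_n² = 1/σ₀² + n/σ².
So 1/σ₀² = 1/2.3891 − 14/38.2 = 0.418568 − 0.366492 = 0.052076.
Hence σ₀² = 1/0.052076 ≈ 19.2.

σ₀² = 19.2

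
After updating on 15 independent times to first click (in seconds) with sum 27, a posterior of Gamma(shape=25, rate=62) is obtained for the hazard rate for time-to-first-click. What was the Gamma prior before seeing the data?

Gamma(shape=10, rate=35)

Gamma–exponential conjugacy: posterior shape = α + n, posterior rate = β + Σtᵢ.
So α = 25 − 15 = 10 and β = 62 − 27 = 35.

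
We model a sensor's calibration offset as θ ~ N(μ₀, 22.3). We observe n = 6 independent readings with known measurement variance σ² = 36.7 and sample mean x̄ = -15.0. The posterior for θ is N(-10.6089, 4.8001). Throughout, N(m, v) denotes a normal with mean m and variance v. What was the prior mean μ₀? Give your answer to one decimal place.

With known observation variance, the Normal–Normal posterior has precision τ_n = τ₀ + n/σ² and mean μ_n = (τ₀μ₀ + (n/σ²)x̄)/τ_n.
Here τ₀ = 1/22.3 = 0.044843 and τ_data = 6/36.7 = 0.163488, so τ_n = 0.208331.
Rearranging for μ₀: μ₀ = (μ_n·τ_n − τ_data·x̄)/τ₀ = (-10.6089·0.208331 − 0.163488·-15.0) / 0.044843 = 0.242157/0.044843 ≈ 5.4.

μ₀ = 5.4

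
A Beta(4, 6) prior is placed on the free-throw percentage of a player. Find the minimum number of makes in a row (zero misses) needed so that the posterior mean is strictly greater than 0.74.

After k makes and 0 misses the posterior is Beta(4+k, 6), with mean (4+k)/(4+6+k).
Set (4+k)/(10+k) > 0.74 and solve: k > (0.74·10 − 4)/(1 − 0.74) = 13.077.
The smallest integer exceeding 13.077 is 14, and checking k=14: (18)/(24) = 0.7500 > 0.74.

k = 14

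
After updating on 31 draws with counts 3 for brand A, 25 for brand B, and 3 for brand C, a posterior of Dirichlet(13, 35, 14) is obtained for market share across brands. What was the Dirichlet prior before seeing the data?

For a Dirichlet(α) prior with multinomial counts c, the posterior is Dirichlet(α + c) componentwise.
Subtract each count from the matching posterior parameter: 13−3=10, 35−25=10, 14−3=11.

Dirichlet(10, 10, 11)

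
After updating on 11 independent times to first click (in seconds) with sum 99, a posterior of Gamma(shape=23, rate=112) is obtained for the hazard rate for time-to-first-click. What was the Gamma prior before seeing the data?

For an exponential likelihood with a Gamma(α, β) prior on the rate, n observations with total T give posterior Gamma(α+n, β+T).
So α = 23 − 11 = 12 and β = 112 − 99 = 13.

Gamma(shape=12, rate=13)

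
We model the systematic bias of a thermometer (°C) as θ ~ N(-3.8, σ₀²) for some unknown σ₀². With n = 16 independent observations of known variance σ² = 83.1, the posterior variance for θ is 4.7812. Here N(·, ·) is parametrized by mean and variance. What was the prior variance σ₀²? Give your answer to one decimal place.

Posterior precision equals prior precision plus data precision: 1/σ_n² = 1/σ₀² + n/σ².
So 1/σ₀² = 1/4.7812 − 16/83.1 = 0.209153 − 0.192539 = 0.016614.
Hence σ₀² = 1/0.016614 ≈ 60.2.

σ₀² = 60.2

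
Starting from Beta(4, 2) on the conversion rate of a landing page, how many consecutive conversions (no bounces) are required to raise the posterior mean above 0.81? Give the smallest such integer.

k = 5

After k conversions and 0 bounces the posterior is Beta(4+k, 2), with mean (4+k)/(4+2+k).
Set (4+k)/(6+k) > 0.81 and solve: k > (0.81·6 − 4)/(1 − 0.81) = 4.526.
The smallest integer exceeding 4.526 is 5.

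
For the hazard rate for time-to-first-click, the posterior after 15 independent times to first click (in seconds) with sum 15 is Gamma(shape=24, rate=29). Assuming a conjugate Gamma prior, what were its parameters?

For an exponential likelihood with a Gamma(α, β) prior on the rate, n observations with total T give posterior Gamma(α+n, β+T).
So α = 24 − 15 = 9 and β = 29 − 15 = 14.

Gamma(shape=9, rate=14)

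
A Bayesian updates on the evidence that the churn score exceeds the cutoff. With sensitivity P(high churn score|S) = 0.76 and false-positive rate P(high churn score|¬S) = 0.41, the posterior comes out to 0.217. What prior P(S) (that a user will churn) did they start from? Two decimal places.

In odds form, posterior odds = prior odds × likelihood ratio, so prior odds = posterior odds ÷ LR.
Posterior odds = 0.217/(1−0.217) = 0.2771. LR = 0.76/0.41 = 1.8537.
Prior odds = 0.2771/1.8537 = 0.1495, so P(S) = 0.1495/(1+0.1495) ≈ 0.13.

P(S) = 0.13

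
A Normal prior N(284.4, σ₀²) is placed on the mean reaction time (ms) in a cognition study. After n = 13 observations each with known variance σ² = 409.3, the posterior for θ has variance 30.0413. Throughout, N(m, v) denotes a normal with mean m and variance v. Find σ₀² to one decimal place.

Posterior precision equals prior precision plus data precision: 1/σ_n² = 1/σ₀² + n/σ².
So 1/σ₀² = 1/30.0413 − 13/409.3 = 0.033288 − 0.031762 = 0.001526.
Hence σ₀² = 1/0.001526 ≈ 655.3.

σ₀² = 655.3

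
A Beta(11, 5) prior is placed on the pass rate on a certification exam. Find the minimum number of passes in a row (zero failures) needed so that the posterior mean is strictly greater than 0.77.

k = 6

After k passes and 0 failures the posterior is Beta(11+k, 5), with mean (11+k)/(11+5+k).
Set (11+k)/(16+k) > 0.77 and solve: k > (0.77·16 − 11)/(1 − 0.77) = 5.739.
The smallest integer exceeding 5.739 is 6, and checking k=6: (17)/(22) = 0.7727 > 0.77.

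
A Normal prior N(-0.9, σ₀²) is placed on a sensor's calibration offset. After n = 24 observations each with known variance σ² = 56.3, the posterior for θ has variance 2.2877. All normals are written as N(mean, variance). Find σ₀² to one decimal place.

σ₀² = 92.3

For the Normal–Normal model with known σ², precisions add: τ_n = τ₀ + n/σ².
So 1/σ₀² = 1/2.2877 − 24/56.3 = 0.437120 − 0.426288 = 0.010832.
Hence σ₀² = 1/0.010832 ≈ 92.3.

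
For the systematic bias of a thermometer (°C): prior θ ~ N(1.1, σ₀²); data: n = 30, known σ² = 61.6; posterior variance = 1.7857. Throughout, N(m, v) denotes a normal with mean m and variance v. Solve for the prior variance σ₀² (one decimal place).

Posterior precision equals prior precision plus data precision: 1/σ_n² = 1/σ₀² + n/σ².
So 1/σ₀² = 1/1.7857 − 30/61.6 = 0.560004 − 0.487013 = 0.072991.
Hence σ₀² = 1/0.072991 ≈ 13.7.

σ₀² = 13.7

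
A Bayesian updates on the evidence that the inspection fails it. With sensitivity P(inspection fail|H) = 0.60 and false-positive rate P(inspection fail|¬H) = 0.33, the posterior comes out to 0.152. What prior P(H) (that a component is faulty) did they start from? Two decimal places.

In odds form, posterior odds = prior odds × likelihood ratio, so prior odds = posterior odds ÷ LR.
Posterior odds = 0.152/(1−0.152) = 0.1792. LR = 0.60/0.33 = 1.8182.
Prior odds = 0.1792/1.8182 = 0.0986, so P(H) = 0.0986/(1+0.0986) ≈ 0.09.

P(H) = 0.09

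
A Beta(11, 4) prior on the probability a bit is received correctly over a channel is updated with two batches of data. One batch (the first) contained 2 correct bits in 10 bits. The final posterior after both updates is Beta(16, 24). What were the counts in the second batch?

3 correct bits and 12 errors

Sequential conjugate updates are equivalent to a single update on the pooled data, so total successes = posterior α − prior α and total failures = posterior β − prior β.
Total across both batches: 16−11=5 correct bits, 24−4=20 errors.
Subtract the first batch: 5−2=3 correct bits and 20−8=12 errors.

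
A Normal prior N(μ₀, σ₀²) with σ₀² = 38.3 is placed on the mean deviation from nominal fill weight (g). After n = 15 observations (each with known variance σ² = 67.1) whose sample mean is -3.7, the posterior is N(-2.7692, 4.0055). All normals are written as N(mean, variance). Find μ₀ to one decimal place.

μ₀ = 5.2

The posterior mean is a precision-weighted average: μ_n = (τ₀μ₀ + τ_data·x̄)/(τ₀+τ_data), with τ₀=1/σ₀² and τ_data=n/σ².
Here τ₀ = 1/38.3 = 0.026110 and τ_data = 15/67.1 = 0.223547, so τ_n = 0.249657.
Rearranging for μ₀: μ₀ = (μ_n·τ_n − τ_data·x̄)/τ₀ = (-2.7692·0.249657 − 0.223547·-3.7) / 0.026110 = 0.135774/0.026110 ≈ 5.2.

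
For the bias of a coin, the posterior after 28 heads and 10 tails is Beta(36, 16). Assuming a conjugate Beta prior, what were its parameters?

A Beta(a, b) prior with s successes and f failures in binomial data gives a Beta(a+s, b+f) posterior.
Subtract the data counts: 36−28=8, 16−10=6.

Beta(8, 6)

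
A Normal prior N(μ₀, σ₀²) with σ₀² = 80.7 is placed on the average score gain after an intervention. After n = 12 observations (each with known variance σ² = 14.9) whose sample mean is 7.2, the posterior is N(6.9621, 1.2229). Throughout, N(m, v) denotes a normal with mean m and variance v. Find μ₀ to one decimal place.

μ₀ = -8.5

With known observation variance, the Normal–Normal posterior has precision τ_n = τ₀ + n/σ² and mean μ_n = (τ₀μ₀ + (n/σ²)x̄)/τ_n.
Here τ₀ = 1/80.7 = 0.012392 and τ_data = 12/14.9 = 0.805369, so τ_n = 0.817761.
Rearranging for μ₀: μ₀ = (μ_n·τ_n − τ_data·x̄)/τ₀ = (6.9621·0.817761 − 0.805369·7.2) / 0.012392 = -0.105323/0.012392 ≈ -8.5.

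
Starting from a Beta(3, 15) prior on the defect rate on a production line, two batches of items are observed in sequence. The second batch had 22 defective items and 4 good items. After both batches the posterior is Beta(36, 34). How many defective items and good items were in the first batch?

Sequential conjugate updates are equivalent to a single update on the pooled data, so total successes = posterior α − prior α and total failures = posterior β − prior β.
Total across both batches: 36−3=33 defective items, 34−15=19 good items.
Subtract the second batch: 33−22=11 defective items and 19−4=15 good items.

11 defective items and 15 good items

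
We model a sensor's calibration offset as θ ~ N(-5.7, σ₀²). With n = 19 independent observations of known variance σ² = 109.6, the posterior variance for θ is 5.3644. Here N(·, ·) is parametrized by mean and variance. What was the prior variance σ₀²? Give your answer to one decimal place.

σ₀² = 76.6

Posterior precision equals prior precision plus data precision: 1/σ_n² = 1/σ₀² + n/σ².
So 1/σ₀² = 1/5.3644 − 19/109.6 = 0.186414 − 0.173358 = 0.013056.
Hence σ₀² = 1/0.013056 ≈ 76.6.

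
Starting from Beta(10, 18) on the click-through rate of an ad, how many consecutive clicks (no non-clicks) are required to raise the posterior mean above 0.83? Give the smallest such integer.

After k clicks and 0 non-clicks the posterior is Beta(10+k, 18), with mean (10+k)/(10+18+k).
Set (10+k)/(28+k) > 0.83 and solve: k > (0.83·28 − 10)/(1 − 0.83) = 77.882.
The smallest integer exceeding 77.882 is 78.

k = 78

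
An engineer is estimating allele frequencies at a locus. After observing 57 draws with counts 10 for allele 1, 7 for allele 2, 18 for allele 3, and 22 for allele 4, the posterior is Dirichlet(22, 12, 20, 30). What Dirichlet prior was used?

Dirichlet(12, 5, 2, 8)

For a Dirichlet(α) prior with multinomial counts c, the posterior is Dirichlet(α + c) componentwise.
Subtract each count from the matching posterior parameter: 22−10=12, 12−7=5, 20−18=2, 30−22=8.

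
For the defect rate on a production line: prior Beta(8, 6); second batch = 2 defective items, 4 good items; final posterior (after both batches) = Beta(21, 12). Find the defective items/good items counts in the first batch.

Because Beta–binomial updating is additive in the counts, the combined data contributed (α_post−α_prior, β_post−β_prior) successes and failures.
Total across both batches: 21−8=13 defective items, 12−6=6 good items.
Subtract the second batch: 13−2=11 defective items and 6−4=2 good items.

11 defective items and 2 good items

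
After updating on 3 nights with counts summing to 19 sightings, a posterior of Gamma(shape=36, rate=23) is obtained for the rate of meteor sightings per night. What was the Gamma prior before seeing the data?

Gamma(shape=17, rate=20)

Gamma–Poisson conjugacy: posterior shape = α + Σxᵢ, posterior rate = β + n.
So α = 36 − 19 = 17 and β = 23 − 3 = 20.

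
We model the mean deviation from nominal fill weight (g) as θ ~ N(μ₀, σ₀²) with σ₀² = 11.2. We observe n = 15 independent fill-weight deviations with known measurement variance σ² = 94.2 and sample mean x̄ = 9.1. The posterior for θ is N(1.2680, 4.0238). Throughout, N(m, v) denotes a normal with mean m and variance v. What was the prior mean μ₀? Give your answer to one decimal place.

μ₀ = -12.7

With known observation variance, the Normal–Normal posterior has precision τ_n = τ₀ + n/σ² and mean μ_n = (τ₀μ₀ + (n/σ²)x̄)/τ_n.
Here τ₀ = 1/11.2 = 0.089286 and τ_data = 15/94.2 = 0.159236, so τ_n = 0.248522.
Rearranging for μ₀: μ₀ = (μ_n·τ_n − τ_data·x̄)/τ₀ = (1.2680·0.248522 − 0.159236·9.1) / 0.089286 = -1.133922/0.089286 ≈ -12.7.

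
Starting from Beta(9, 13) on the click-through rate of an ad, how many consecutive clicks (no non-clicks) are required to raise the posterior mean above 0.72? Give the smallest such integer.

After k clicks and 0 non-clicks the posterior is Beta(9+k, 13), with mean (9+k)/(9+13+k).
Set (9+k)/(22+k) > 0.72 and solve: k > (0.72·22 − 9)/(1 − 0.72) = 24.429.
The smallest integer exceeding 24.429 is 25, and checking k=25: (34)/(47) = 0.7234 > 0.72.

k = 25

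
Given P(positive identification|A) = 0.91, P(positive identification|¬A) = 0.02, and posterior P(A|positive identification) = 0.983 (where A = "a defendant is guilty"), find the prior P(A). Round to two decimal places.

P(A) = 0.56

In odds form, posterior odds = prior odds × likelihood ratio, so prior odds = posterior odds ÷ LR.
Posterior odds = 0.983/(1−0.983) = 57.8235. LR = 0.91/0.02 = 45.5000.
Prior odds = 57.8235/45.5000 = 1.2708, so P(A) = 1.2708/(1+1.2708) ≈ 0.56.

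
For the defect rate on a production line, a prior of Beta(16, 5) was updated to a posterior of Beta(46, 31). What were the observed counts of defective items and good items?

30 defective items and 26 good items

Under Beta–binomial conjugacy the posterior parameters are (a+s, b+f).
So s = 46 − 16 = 30 and f = 31 − 5 = 26.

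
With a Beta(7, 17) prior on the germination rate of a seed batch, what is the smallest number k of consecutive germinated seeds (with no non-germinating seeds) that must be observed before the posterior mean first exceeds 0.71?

k = 35

After k germinated seeds and 0 non-germinating seeds the posterior is Beta(7+k, 17), with mean (7+k)/(7+17+k).
Set (7+k)/(24+k) > 0.71 and solve: k > (0.71·24 − 7)/(1 − 0.71) = 34.621.
The smallest integer exceeding 34.621 is 35, and checking k=35: (42)/(59) = 0.7119 > 0.71.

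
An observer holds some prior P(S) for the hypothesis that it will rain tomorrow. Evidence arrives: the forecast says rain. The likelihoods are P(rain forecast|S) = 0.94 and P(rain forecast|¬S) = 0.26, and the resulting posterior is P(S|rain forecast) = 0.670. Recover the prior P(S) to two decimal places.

P(S) = 0.36

Bayes' rule in odds form gives O(S|E) = O(S)·[P(E|S)/P(E|¬S)], hence O(S) = O(S|E)/LR.
Posterior odds = 0.670/(1−0.670) = 2.0303. LR = 0.94/0.26 = 3.6154.
Prior odds = 2.0303/3.6154 = 0.5616, so P(S) = 0.5616/(1+0.5616) ≈ 0.36.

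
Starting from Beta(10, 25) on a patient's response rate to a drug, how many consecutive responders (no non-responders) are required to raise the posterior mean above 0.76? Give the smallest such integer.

k = 70

After k responders and 0 non-responders the posterior is Beta(10+k, 25), with mean (10+k)/(10+25+k).
Set (10+k)/(35+k) > 0.76 and solve: k > (0.76·35 − 10)/(1 − 0.76) = 69.167.
The smallest integer exceeding 69.167 is 70.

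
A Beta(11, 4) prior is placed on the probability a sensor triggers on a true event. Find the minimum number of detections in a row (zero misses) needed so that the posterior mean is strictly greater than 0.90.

k = 26

After k detections and 0 misses the posterior is Beta(11+k, 4), with mean (11+k)/(11+4+k).
Set (11+k)/(15+k) > 0.90 and solve: k > (0.90·15 − 11)/(1 − 0.90) = 25.000.
The smallest integer exceeding 25.000 is 26.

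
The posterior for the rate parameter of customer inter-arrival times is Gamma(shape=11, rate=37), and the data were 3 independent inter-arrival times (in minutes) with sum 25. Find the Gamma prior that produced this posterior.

Gamma(shape=8, rate=12)

Gamma–exponential conjugacy: posterior shape = α + n, posterior rate = β + Σtᵢ.
So α = 11 − 3 = 8 and β = 37 − 25 = 12.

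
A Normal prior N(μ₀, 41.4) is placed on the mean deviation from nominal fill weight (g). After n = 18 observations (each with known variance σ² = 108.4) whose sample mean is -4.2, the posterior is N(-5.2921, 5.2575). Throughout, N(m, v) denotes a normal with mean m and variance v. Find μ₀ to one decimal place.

The posterior mean is a precision-weighted average: μ_n = (τ₀μ₀ + τ_data·x̄)/(τ₀+τ_data), with τ₀=1/σ₀² and τ_data=n/σ².
Here τ₀ = 1/41.4 = 0.024155 and τ_data = 18/108.4 = 0.166052, so τ_n = 0.190207.
Rearranging for μ₀: μ₀ = (μ_n·τ_n − τ_data·x̄)/τ₀ = (-5.2921·0.190207 − 0.166052·-4.2) / 0.024155 = -0.309176/0.024155 ≈ -12.8.

μ₀ = -12.8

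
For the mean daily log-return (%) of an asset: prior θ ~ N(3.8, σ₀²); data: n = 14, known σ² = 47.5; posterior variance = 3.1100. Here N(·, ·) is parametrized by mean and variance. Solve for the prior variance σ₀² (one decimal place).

For the Normal–Normal model with known σ², precisions add: τ_n = τ₀ + n/σ².
So 1/σ₀² = 1/3.1100 − 14/47.5 = 0.321543 − 0.294737 = 0.026806.
Hence σ₀² = 1/0.026806 ≈ 37.3.

σ₀² = 37.3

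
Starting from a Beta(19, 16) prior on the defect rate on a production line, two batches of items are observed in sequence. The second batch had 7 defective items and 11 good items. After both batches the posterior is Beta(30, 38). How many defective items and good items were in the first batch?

Because Beta–binomial updating is additive in the counts, the combined data contributed (α_post−α_prior, β_post−β_prior) successes and failures.
Total across both batches: 30−19=11 defective items, 38−16=22 good items.
Subtract the second batch: 11−7=4 defective items and 22−11=11 good items.

4 defective items and 11 good items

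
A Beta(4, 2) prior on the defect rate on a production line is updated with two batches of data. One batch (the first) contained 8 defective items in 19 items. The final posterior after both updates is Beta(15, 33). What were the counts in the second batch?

Because Beta–binomial updating is additive in the counts, the combined data contributed (α_post−α_prior, β_post−β_prior) successes and failures.
Total across both batches: 15−4=11 defective items, 33−2=31 good items.
Subtract the first batch: 11−8=3 defective items and 31−11=20 good items.

3 defective items and 20 good items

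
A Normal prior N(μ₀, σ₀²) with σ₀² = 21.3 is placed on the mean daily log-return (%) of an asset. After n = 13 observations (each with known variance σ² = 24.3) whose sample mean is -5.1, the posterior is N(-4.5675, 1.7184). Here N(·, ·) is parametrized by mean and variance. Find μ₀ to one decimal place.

μ₀ = 1.5

The posterior mean is a precision-weighted average: μ_n = (τ₀μ₀ + τ_data·x̄)/(τ₀+τ_data), with τ₀=1/σ₀² and τ_data=n/σ².
Here τ₀ = 1/21.3 = 0.046948 and τ_data = 13/24.3 = 0.534979, so τ_n = 0.581927.
Rearranging for μ₀: μ₀ = (μ_n·τ_n − τ_data·x̄)/τ₀ = (-4.5675·0.581927 − 0.534979·-5.1) / 0.046948 = 0.070441/0.046948 ≈ 1.5.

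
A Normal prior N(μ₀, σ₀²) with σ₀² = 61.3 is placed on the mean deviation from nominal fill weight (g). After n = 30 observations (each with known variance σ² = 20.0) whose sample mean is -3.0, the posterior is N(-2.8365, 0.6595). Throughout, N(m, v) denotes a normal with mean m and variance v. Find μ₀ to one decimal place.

The posterior mean is a precision-weighted average: μ_n = (τ₀μ₀ + τ_data·x̄)/(τ₀+τ_data), with τ₀=1/σ₀² and τ_data=n/σ².
Here τ₀ = 1/61.3 = 0.016313 and τ_data = 30/20.0 = 1.500000, so τ_n = 1.516313.
Rearranging for μ₀: μ₀ = (μ_n·τ_n − τ_data·x̄)/τ₀ = (-2.8365·1.516313 − 1.500000·-3.0) / 0.016313 = 0.198978/0.016313 ≈ 12.2.

μ₀ = 12.2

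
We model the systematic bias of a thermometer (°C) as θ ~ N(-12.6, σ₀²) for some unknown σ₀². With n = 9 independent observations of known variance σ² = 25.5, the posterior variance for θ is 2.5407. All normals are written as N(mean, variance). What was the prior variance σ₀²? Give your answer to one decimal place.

σ₀² = 24.6

Posterior precision equals prior precision plus data precision: 1/σ_n² = 1/σ₀² + n/σ².
So 1/σ₀² = 1/2.5407 − 9/25.5 = 0.393592 − 0.352941 = 0.040651.
Hence σ₀² = 1/0.040651 ≈ 24.6.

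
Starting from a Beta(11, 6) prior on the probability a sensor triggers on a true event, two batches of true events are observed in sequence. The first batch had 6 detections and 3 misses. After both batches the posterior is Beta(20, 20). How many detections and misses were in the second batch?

3 detections and 11 misses

Sequential conjugate updates are equivalent to a single update on the pooled data, so total successes = posterior α − prior α and total failures = posterior β − prior β.
Total across both batches: 20−11=9 detections, 20−6=14 misses.
Subtract the first batch: 9−6=3 detections and 14−3=11 misses.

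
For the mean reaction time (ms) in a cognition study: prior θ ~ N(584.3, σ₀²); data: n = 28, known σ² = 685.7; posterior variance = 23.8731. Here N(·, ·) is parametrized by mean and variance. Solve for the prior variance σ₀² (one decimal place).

σ₀² = 948.8

Posterior precision equals prior precision plus data precision: 1/σ_n² = 1/σ₀² + n/σ².
So 1/σ₀² = 1/23.8731 − 28/685.7 = 0.041888 − 0.040834 = 0.001054.
Hence σ₀² = 1/0.001054 ≈ 948.8.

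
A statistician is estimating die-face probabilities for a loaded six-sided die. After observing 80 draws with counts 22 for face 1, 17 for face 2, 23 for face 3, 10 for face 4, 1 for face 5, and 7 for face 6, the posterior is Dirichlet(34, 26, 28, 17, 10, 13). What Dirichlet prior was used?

For a Dirichlet(α) prior with multinomial counts c, the posterior is Dirichlet(α + c) componentwise.
Subtract each count from the matching posterior parameter: 34−22=12, 26−17=9, 28−23=5, 17−10=7, 10−1=9, 13−7=6.

Dirichlet(12, 9, 5, 7, 9, 6)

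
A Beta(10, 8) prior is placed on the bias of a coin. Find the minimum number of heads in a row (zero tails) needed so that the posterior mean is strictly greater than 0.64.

After k heads and 0 tails the posterior is Beta(10+k, 8), with mean (10+k)/(10+8+k).
Set (10+k)/(18+k) > 0.64 and solve: k > (0.64·18 − 10)/(1 − 0.64) = 4.222.
The smallest integer exceeding 4.222 is 5, and checking k=5: (15)/(23) = 0.6522 > 0.64.

k = 5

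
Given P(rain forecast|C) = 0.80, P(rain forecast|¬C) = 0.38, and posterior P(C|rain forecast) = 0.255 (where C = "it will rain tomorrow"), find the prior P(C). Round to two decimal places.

Bayes' rule in odds form gives O(C|E) = O(C)·[P(E|C)/P(E|¬C)], hence O(C) = O(C|E)/LR.
Posterior odds = 0.255/(1−0.255) = 0.3423. LR = 0.80/0.38 = 2.1053.
Prior odds = 0.3423/2.1053 = 0.1626, so P(C) = 0.1626/(1+0.1626) ≈ 0.14.

P(C) = 0.14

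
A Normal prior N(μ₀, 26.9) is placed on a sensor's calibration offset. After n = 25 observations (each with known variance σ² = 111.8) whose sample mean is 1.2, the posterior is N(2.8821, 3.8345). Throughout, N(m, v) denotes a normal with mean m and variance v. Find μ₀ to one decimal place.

μ₀ = 13.0

The posterior mean is a precision-weighted average: μ_n = (τ₀μ₀ + τ_data·x̄)/(τ₀+τ_data), with τ₀=1/σ₀² and τ_data=n/σ².
Here τ₀ = 1/26.9 = 0.037175 and τ_data = 25/111.8 = 0.223614, so τ_n = 0.260789.
Rearranging for μ₀: μ₀ = (μ_n·τ_n − τ_data·x̄)/τ₀ = (2.8821·0.260789 − 0.223614·1.2) / 0.037175 = 0.483283/0.037175 ≈ 13.0.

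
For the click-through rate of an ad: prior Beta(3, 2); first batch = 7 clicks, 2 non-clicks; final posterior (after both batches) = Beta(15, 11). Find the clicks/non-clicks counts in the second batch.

Because Beta–binomial updating is additive in the counts, the combined data contributed (α_post−α_prior, β_post−β_prior) successes and failures.
Total across both batches: 15−3=12 clicks, 11−2=9 non-clicks.
Subtract the first batch: 12−7=5 clicks and 9−2=7 non-clicks.

5 clicks and 7 non-clicks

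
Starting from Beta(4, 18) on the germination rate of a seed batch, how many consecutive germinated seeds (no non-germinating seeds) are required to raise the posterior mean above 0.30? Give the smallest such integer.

After k germinated seeds and 0 non-germinating seeds the posterior is Beta(4+k, 18), with mean (4+k)/(4+18+k).
Set (4+k)/(22+k) > 0.30 and solve: k > (0.30·22 − 4)/(1 − 0.30) = 3.714.
The smallest integer exceeding 3.714 is 4.

k = 4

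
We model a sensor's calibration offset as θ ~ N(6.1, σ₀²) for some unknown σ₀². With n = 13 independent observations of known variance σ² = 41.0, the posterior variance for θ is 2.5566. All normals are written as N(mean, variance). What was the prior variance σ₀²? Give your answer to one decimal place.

Posterior precision equals prior precision plus data precision: 1/σ_n² = 1/σ₀² + n/σ².
So 1/σ₀² = 1/2.5566 − 13/41.0 = 0.391144 − 0.317073 = 0.074071.
Hence σ₀² = 1/0.074071 ≈ 13.5.

σ₀² = 13.5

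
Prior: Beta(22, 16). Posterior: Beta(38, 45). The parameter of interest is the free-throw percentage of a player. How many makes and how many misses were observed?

Under Beta–binomial conjugacy the posterior parameters are (α+s, β+f).
Match parameters: s=38−22=16, f=45−16=29.

16 makes and 29 misses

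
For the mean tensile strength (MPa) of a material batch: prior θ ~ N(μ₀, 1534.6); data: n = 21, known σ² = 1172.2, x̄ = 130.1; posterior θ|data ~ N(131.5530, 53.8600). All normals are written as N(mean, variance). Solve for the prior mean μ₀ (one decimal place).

μ₀ = 171.5

The posterior mean is a precision-weighted average: μ_n = (τ₀μ₀ + τ_data·x̄)/(τ₀+τ_data), with τ₀=1/σ₀² and τ_data=n/σ².
Here τ₀ = 1/1534.6 = 0.000652 and τ_data = 21/1172.2 = 0.017915, so τ_n = 0.018567.
Rearranging for μ₀: μ₀ = (μ_n·τ_n − τ_data·x̄)/τ₀ = (131.5530·0.018567 − 0.017915·130.1) / 0.000652 = 0.111803/0.000652 ≈ 171.5.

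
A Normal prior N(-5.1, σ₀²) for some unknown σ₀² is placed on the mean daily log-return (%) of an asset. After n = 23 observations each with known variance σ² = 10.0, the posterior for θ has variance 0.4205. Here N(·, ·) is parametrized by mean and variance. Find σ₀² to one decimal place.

σ₀² = 12.8

Posterior precision equals prior precision plus data precision: 1/σ_n² = 1/σ₀² + n/σ².
So 1/σ₀² = 1/0.4205 − 23/10.0 = 2.378121 − 2.300000 = 0.078121.
Hence σ₀² = 1/0.078121 ≈ 12.8.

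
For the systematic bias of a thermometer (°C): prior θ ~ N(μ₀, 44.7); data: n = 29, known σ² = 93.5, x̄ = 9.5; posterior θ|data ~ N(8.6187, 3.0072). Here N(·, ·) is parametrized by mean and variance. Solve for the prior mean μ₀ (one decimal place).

μ₀ = -3.6

With known observation variance, the Normal–Normal posterior has precision τ_n = τ₀ + n/σ² and mean μ_n = (τ₀μ₀ + (n/σ²)x̄)/τ_n.
Here τ₀ = 1/44.7 = 0.022371 and τ_data = 29/93.5 = 0.310160, so τ_n = 0.332531.
Rearranging for μ₀: μ₀ = (μ_n·τ_n − τ_data·x̄)/τ₀ = (8.6187·0.332531 − 0.310160·9.5) / 0.022371 = -0.080535/0.022371 ≈ -3.6.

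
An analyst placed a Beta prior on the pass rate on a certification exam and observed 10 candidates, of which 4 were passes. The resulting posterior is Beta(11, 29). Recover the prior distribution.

Beta(7, 23)

A Beta(α, β) prior with s successes and f failures in binomial data gives a Beta(α+s, β+f) posterior.
So α = 11 − 4 = 7 and β = 29 − 6 = 23.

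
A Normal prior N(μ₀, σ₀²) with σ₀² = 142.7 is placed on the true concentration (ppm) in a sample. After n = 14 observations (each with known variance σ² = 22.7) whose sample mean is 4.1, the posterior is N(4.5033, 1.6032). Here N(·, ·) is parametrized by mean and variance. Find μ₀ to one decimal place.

With known observation variance, the Normal–Normal posterior has precision τ_n = τ₀ + n/σ² and mean μ_n = (τ₀μ₀ + (n/σ²)x̄)/τ_n.
Here τ₀ = 1/142.7 = 0.007008 and τ_data = 14/22.7 = 0.616740, so τ_n = 0.623748.
Rearranging for μ₀: μ₀ = (μ_n·τ_n − τ_data·x̄)/τ₀ = (4.5033·0.623748 − 0.616740·4.1) / 0.007008 = 0.280290/0.007008 ≈ 40.0.

μ₀ = 40.0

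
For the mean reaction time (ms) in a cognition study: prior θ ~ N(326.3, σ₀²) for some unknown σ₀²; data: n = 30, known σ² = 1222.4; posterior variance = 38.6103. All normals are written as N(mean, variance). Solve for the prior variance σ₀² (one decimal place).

σ₀² = 736.4

Posterior precision equals prior precision plus data precision: 1/σ_n² = 1/σ₀² + n/σ².
So 1/σ₀² = 1/38.6103 − 30/1222.4 = 0.025900 − 0.024542 = 0.001358.
Hence σ₀² = 1/0.001358 ≈ 736.4.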